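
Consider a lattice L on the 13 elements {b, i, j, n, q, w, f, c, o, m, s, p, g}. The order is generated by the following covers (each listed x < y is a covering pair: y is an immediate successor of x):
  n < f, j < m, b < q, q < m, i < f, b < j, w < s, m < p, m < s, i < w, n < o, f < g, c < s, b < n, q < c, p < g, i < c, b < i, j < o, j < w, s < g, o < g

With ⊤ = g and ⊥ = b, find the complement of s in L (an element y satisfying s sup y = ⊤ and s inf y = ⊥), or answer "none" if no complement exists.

Need y with s ∨ y = g and s ∧ y = b.
Checking each element gives: n.

n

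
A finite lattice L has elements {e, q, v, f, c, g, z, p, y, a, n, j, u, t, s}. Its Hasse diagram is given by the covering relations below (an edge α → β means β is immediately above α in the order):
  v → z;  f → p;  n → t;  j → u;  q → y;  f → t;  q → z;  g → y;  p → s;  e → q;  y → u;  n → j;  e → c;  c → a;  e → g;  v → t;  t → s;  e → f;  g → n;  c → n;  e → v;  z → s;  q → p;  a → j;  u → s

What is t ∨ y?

Common upper bounds of {t, y}: s.
The least among these is s.

s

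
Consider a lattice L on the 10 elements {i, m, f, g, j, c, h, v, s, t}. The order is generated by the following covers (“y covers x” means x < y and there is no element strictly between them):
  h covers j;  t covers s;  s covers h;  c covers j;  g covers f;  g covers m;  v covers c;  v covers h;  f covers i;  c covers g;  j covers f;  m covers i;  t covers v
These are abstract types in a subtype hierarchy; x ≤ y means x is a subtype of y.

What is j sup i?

j

Common upper bounds of {j, i}: c, h, j, s, t, v.
The least among these is j.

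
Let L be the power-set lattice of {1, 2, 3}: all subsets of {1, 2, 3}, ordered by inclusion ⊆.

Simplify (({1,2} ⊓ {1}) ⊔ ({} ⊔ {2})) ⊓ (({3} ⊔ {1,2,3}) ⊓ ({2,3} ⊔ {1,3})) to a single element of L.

{1,2} ∧ {1} = {1}
{} ∨ {2} = {2}
{1} ∨ {2} = {1,2}
{3} ∨ {1,2,3} = {1,2,3}
{2,3} ∨ {1,3} = {1,2,3}
{1,2,3} ∧ {1,2,3} = {1,2,3}
{1,2} ∧ {1,2,3} = {1,2}

{1,2}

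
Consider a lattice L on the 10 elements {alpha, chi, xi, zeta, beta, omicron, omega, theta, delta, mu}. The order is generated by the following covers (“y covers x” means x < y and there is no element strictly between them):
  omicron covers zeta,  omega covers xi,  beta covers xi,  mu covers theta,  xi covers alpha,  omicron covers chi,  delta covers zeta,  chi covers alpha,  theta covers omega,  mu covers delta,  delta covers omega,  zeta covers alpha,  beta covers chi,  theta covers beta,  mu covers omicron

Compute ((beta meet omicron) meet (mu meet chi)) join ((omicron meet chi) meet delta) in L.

chi

beta ∧ omicron = chi
mu ∧ chi = chi
chi ∧ chi = chi
omicron ∧ chi = chi
chi ∧ delta = alpha
chi ∨ alpha = chi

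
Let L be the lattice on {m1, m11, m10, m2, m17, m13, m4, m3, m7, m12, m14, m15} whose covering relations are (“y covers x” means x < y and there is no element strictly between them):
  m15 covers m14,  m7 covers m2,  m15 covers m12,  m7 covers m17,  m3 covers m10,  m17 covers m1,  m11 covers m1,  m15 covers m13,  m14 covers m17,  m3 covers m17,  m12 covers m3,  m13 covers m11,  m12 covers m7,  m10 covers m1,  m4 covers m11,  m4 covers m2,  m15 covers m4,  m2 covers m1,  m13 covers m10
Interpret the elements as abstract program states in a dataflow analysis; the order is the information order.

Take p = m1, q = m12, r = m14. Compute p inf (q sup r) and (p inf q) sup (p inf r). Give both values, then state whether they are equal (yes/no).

m1; m1; yes

q sup r = m15, so p inf (q sup r) = m1 inf m15 = m1.
p inf q = m1 and p inf r = m1, so (p inf q) sup (p inf r) = m1 sup m1 = m1.
Equal: yes.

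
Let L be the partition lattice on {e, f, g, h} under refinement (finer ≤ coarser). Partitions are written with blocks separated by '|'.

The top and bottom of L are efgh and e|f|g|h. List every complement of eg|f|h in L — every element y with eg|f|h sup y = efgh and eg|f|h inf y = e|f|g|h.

efh|g, ef|gh, eh|fg, e|fgh

Need y with eg|f|h ∨ y = efgh and eg|f|h ∧ y = e|f|g|h.
Checking each element gives: efh|g, ef|gh, eh|fg, e|fgh.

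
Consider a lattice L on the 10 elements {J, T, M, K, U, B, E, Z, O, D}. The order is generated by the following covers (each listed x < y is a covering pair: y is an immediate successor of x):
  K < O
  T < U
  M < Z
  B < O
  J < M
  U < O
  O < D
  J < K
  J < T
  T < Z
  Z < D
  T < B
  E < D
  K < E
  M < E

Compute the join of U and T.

U

Common upper bounds of {U, T}: D, O, U.
The least among these is U.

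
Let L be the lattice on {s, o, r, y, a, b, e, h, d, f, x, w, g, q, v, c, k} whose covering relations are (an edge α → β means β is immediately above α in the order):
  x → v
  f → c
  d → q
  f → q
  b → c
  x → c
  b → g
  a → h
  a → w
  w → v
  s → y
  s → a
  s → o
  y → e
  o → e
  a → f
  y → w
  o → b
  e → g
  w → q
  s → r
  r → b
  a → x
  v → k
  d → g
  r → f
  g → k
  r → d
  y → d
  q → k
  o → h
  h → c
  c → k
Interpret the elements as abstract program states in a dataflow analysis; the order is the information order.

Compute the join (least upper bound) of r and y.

d

Common upper bounds of {r, y}: d, g, k, q.
The least among these is d.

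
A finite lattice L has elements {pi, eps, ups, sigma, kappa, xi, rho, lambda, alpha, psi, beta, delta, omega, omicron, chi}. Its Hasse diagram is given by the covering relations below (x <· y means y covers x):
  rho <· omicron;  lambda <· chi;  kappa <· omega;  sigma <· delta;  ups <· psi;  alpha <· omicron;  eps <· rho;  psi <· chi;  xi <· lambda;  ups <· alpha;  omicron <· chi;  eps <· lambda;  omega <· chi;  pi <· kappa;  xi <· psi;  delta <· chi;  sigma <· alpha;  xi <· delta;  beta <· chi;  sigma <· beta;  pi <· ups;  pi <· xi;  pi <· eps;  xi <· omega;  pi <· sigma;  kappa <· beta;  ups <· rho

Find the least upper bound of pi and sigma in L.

sigma

Common upper bounds of {pi, sigma}: alpha, beta, chi, delta, omicron, sigma.
The least among these is sigma.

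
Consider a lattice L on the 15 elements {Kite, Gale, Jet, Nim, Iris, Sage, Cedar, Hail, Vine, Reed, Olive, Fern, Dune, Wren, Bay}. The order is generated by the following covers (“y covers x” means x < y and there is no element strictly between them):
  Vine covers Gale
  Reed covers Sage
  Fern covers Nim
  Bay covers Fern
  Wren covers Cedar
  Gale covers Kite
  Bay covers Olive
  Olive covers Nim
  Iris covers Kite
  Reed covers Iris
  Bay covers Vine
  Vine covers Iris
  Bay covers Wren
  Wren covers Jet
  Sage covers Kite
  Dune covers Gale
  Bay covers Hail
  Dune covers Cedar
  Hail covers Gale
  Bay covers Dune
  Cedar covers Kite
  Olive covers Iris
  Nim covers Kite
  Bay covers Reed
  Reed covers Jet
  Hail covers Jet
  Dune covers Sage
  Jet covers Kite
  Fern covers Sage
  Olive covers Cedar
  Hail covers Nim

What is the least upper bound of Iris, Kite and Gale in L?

Common upper bounds of {Iris, Kite, Gale}: Bay, Vine.
The least among these is Vine.

Vine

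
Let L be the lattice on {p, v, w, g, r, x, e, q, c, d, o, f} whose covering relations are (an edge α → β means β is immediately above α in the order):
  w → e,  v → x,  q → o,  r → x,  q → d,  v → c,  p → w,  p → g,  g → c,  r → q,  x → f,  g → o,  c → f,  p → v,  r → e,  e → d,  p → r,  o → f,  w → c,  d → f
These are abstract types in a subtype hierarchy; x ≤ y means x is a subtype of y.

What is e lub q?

Common upper bounds of {e, q}: d, f.
The least among these is d.

d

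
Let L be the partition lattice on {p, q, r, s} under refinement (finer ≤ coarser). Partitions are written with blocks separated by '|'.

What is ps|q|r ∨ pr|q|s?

The join of ps|q|r and pr|q|s merges any blocks that overlap across the partitions, giving prs|q.

prs|q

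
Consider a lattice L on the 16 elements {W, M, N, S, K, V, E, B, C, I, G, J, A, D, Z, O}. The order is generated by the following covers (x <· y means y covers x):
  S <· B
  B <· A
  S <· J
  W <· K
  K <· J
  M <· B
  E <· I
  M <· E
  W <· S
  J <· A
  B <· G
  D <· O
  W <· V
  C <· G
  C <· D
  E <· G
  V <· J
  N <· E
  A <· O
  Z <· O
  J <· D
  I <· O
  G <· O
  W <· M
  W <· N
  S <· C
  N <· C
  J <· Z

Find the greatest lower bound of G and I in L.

E

Common lower bounds of {G, I}: E, M, N, W.
The greatest among these is E.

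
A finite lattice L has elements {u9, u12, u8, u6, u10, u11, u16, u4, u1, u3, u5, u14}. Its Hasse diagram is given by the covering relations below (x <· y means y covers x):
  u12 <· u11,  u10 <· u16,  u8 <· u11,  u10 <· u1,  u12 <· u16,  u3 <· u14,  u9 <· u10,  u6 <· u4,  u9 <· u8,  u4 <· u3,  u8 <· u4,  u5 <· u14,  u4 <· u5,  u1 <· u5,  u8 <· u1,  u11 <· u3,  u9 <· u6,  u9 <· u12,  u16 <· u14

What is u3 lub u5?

Common upper bounds of {u3, u5}: u14.
The least among these is u14.

u14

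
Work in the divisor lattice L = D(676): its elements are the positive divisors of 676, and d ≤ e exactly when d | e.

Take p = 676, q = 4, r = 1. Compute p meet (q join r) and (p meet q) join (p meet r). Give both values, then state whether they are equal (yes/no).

4; 4; yes

q join r = 4, so p meet (q join r) = 676 meet 4 = 4.
p meet q = 4 and p meet r = 1, so (p meet q) join (p meet r) = 4 join 1 = 4.
Equal: yes.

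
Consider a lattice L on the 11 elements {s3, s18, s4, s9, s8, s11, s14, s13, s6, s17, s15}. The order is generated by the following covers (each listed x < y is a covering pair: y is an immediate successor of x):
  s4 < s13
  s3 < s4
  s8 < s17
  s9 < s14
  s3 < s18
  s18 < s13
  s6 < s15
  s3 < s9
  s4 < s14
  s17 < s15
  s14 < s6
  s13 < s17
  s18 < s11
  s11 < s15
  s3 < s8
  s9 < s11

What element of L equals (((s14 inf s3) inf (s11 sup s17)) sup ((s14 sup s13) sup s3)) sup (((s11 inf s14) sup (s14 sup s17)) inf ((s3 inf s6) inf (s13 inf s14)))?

s15

s14 ∧ s3 = s3
s11 ∨ s17 = s15
s3 ∧ s15 = s3
s14 ∨ s13 = s15
s15 ∨ s3 = s15
s3 ∨ s15 = s15
s11 ∧ s14 = s9
s14 ∨ s17 = s15
s9 ∨ s15 = s15
s3 ∧ s6 = s3
s13 ∧ s14 = s4
s3 ∧ s4 = s3
s15 ∧ s3 = s3
s15 ∨ s3 = s15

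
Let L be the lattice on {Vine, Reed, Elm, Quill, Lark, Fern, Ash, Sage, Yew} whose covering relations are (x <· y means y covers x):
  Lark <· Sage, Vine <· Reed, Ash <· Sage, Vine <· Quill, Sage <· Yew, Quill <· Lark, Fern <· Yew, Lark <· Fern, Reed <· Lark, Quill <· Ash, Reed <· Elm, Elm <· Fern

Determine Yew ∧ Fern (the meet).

Fern

Common lower bounds of {Yew, Fern}: Elm, Fern, Lark, Quill, Reed, Vine.
The greatest among these is Fern.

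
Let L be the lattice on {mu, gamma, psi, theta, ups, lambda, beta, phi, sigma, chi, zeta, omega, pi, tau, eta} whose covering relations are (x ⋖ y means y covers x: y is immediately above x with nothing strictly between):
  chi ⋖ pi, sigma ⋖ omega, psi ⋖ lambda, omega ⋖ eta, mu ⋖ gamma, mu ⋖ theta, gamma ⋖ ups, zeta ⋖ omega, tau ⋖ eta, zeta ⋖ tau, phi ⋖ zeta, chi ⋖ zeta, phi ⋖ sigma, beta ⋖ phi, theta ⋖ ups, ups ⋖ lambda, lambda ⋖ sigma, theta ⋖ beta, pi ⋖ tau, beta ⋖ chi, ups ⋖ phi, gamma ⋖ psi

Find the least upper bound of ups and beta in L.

phi

Common upper bounds of {ups, beta}: eta, omega, phi, sigma, tau, zeta.
The least among these is phi.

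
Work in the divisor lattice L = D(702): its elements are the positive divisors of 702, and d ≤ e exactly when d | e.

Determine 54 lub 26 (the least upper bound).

In the divisibility order, the join is the least common multiple: lcm(54, 26) = 702.

702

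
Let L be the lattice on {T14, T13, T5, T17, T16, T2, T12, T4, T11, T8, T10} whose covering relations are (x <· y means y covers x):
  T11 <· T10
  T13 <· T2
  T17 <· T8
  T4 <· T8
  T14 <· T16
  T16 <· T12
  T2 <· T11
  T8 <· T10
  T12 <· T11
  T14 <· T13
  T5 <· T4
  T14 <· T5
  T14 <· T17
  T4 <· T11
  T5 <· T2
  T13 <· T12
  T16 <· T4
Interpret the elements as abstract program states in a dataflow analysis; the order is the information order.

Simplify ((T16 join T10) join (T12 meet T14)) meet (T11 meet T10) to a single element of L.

T11

T16 ∨ T10 = T10
T12 ∧ T14 = T14
T10 ∨ T14 = T10
T11 ∧ T10 = T11
T10 ∧ T11 = T11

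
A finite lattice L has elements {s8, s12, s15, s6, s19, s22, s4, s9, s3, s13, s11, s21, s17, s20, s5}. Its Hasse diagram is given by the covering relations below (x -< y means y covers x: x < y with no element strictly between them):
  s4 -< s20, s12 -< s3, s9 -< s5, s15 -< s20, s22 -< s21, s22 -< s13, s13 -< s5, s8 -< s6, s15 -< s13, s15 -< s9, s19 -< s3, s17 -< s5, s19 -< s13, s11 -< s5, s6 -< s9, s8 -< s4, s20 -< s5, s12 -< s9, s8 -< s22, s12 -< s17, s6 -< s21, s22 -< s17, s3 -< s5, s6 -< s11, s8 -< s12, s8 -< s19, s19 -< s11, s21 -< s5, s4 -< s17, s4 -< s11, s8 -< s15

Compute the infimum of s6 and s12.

s8

Common lower bounds of {s6, s12}: s8.
The greatest among these is s8.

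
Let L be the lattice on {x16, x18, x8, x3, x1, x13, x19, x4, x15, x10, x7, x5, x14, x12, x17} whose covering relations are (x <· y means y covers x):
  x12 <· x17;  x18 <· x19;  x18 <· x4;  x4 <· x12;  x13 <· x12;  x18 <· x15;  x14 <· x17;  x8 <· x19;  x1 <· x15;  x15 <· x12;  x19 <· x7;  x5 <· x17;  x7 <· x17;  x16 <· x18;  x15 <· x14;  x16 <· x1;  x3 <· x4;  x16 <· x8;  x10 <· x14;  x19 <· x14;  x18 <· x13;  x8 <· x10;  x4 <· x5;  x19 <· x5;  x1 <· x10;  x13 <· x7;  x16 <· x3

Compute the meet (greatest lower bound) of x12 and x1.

x1

Common lower bounds of {x12, x1}: x1, x16.
The greatest among these is x1.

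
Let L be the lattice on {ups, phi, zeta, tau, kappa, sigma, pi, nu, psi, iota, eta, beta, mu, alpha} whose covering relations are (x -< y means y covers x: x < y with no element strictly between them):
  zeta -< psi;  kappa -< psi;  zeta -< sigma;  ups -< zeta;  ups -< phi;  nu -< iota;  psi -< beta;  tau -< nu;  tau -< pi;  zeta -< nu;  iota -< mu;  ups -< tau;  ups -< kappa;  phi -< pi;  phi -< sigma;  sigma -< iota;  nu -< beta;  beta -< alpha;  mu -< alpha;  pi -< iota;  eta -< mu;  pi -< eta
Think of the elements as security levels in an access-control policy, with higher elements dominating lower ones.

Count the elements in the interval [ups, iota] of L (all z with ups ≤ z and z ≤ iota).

The interval [ups, iota] = {iota, nu, phi, pi, sigma, tau, ups, zeta}, which has 8 elements.

8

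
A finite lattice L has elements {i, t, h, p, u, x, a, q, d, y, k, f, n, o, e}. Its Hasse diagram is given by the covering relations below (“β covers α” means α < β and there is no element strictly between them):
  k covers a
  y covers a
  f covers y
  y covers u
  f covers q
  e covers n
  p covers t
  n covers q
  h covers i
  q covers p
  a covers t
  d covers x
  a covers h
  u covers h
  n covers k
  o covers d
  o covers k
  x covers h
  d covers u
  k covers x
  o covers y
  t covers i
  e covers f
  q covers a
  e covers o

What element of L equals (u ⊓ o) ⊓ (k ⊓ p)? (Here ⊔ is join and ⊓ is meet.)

u ∧ o = u
k ∧ p = t
u ∧ t = i

i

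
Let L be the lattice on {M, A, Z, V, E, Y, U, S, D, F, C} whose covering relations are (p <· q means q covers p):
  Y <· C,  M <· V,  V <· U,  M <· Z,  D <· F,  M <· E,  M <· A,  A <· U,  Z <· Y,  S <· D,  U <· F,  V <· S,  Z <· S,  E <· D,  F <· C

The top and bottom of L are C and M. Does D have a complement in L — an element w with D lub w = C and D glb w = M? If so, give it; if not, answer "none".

none

For every candidate w, either D ∨ w ≠ C or D ∧ w ≠ M; no complement exists.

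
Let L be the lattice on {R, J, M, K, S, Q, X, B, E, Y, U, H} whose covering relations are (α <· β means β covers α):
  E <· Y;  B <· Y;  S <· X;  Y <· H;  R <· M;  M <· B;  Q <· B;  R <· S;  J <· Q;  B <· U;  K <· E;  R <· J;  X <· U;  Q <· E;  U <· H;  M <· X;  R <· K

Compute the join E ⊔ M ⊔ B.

Y

Common upper bounds of {E, M, B}: H, Y.
The least among these is Y.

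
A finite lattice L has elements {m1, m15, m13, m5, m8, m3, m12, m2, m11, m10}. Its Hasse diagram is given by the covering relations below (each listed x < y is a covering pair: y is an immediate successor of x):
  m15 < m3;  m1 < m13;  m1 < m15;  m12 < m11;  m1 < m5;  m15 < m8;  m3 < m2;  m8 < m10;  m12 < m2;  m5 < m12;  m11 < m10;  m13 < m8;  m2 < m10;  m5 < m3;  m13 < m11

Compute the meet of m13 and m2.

Common lower bounds of {m13, m2}: m1.
The greatest among these is m1.

m1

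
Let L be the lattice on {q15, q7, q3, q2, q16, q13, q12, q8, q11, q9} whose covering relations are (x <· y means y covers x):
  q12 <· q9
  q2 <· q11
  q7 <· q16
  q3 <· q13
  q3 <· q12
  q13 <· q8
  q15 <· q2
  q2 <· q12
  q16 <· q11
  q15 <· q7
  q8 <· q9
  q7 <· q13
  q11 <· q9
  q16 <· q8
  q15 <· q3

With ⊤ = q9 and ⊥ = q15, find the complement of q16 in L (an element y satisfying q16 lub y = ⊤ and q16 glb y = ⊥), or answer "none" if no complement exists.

q12

Need y with q16 ∨ y = q9 and q16 ∧ y = q15.
Checking each element gives: q12.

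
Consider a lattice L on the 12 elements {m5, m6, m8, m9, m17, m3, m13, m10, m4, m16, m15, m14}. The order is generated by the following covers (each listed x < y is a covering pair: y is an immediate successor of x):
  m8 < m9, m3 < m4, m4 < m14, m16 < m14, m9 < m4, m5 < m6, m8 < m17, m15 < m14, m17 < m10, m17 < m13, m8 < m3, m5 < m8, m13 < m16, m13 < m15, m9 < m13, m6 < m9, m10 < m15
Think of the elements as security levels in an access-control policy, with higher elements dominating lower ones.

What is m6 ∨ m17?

Common upper bounds of {m6, m17}: m13, m14, m15, m16.
The least among these is m13.

m13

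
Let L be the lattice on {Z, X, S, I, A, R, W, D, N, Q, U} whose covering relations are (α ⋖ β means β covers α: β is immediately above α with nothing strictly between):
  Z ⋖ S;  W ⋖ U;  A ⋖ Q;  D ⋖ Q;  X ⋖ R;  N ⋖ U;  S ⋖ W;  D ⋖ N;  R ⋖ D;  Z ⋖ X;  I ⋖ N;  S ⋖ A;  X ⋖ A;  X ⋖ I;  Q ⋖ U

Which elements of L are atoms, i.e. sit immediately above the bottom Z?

The atoms are exactly the elements that cover Z: S, X.

S, X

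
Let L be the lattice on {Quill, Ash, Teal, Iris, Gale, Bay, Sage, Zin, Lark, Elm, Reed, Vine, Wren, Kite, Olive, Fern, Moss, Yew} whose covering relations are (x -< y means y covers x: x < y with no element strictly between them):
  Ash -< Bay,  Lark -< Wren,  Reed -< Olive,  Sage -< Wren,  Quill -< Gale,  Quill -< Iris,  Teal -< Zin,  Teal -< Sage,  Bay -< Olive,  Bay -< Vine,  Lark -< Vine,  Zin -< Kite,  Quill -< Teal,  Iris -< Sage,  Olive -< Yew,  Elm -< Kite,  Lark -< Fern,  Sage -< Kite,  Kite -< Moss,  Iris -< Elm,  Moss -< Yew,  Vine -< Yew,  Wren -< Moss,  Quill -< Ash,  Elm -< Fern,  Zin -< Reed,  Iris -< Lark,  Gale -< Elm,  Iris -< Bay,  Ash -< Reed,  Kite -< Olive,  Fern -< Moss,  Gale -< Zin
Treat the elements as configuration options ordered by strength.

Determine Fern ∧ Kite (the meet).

Elm

Common lower bounds of {Fern, Kite}: Elm, Gale, Iris, Quill.
The greatest among these is Elm.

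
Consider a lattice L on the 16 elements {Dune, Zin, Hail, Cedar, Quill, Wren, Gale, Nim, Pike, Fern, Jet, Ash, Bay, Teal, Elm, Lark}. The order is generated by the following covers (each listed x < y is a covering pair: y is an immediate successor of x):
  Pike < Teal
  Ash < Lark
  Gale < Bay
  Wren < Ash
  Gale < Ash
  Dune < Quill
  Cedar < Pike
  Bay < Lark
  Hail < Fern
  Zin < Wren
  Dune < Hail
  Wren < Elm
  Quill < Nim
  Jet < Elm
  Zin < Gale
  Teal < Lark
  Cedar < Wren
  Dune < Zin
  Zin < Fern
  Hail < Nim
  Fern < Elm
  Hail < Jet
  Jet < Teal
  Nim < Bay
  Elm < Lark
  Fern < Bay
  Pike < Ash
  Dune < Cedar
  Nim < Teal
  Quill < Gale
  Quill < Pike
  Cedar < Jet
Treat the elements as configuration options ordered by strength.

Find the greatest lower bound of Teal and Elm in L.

Common lower bounds of {Teal, Elm}: Cedar, Dune, Hail, Jet.
The greatest among these is Jet.

Jet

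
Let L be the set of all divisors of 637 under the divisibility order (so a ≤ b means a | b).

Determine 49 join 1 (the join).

49

Common upper bounds of {49, 1}: 49, 637.
The least among these is 49.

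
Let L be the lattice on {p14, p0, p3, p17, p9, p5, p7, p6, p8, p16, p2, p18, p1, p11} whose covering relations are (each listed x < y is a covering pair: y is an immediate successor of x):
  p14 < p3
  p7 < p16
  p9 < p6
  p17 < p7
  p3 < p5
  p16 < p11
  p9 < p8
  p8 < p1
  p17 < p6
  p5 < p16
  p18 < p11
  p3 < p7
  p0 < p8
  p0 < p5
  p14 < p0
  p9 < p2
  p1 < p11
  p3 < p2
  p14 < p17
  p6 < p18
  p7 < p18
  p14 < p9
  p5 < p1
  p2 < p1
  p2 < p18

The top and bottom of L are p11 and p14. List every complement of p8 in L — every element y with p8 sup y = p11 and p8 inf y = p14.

Need y with p8 ∨ y = p11 and p8 ∧ y = p14.
Checking each element gives: p17, p7.

p17, p7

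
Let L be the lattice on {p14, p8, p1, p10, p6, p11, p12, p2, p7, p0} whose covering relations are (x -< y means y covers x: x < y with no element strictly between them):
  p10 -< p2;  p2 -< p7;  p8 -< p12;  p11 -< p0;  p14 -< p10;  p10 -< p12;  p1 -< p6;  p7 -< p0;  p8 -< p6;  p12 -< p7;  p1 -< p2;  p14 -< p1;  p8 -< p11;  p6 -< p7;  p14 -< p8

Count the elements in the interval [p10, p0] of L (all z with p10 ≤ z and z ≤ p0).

5

The interval [p10, p0] = {p0, p10, p12, p2, p7}, which has 5 elements.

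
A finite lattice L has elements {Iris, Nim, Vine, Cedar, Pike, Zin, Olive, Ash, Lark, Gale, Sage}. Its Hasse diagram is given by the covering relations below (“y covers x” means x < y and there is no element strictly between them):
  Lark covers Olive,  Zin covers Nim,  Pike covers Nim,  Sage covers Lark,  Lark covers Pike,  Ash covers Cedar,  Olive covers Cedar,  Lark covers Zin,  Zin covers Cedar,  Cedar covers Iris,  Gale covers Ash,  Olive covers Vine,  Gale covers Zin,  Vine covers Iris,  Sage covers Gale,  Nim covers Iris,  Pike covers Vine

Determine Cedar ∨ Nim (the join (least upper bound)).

Zin

Common upper bounds of {Cedar, Nim}: Gale, Lark, Sage, Zin.
The least among these is Zin.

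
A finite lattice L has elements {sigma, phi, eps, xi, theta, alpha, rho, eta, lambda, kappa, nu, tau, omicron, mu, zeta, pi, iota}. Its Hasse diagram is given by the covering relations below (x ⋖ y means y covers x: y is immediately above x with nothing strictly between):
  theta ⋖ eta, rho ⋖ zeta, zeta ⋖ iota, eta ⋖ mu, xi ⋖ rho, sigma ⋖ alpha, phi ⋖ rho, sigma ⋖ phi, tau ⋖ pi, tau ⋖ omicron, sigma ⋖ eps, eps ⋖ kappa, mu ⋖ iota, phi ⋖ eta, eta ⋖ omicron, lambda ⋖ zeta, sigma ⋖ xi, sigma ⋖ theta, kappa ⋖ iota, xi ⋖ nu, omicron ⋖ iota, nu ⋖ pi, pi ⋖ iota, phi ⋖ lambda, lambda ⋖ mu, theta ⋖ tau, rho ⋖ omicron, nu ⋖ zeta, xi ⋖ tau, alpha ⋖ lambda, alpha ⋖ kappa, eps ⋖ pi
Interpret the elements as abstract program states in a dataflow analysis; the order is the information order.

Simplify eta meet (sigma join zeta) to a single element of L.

sigma ∨ zeta = zeta
eta ∧ zeta = phi

phi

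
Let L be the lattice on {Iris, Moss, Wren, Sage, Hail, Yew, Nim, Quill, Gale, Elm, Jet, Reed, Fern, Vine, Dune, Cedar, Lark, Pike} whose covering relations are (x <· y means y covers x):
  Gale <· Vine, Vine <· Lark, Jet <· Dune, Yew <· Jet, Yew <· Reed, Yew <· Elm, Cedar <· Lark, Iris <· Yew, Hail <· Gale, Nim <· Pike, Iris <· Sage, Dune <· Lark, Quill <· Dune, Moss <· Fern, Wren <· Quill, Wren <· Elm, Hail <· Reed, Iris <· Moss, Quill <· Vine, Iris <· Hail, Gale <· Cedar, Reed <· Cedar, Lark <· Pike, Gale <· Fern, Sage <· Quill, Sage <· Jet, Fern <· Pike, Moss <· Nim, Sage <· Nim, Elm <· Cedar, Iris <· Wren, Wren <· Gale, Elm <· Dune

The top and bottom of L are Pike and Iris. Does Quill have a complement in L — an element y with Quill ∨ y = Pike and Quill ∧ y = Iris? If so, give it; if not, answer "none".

Need y with Quill ∨ y = Pike and Quill ∧ y = Iris.
Checking each element gives: Moss.

Moss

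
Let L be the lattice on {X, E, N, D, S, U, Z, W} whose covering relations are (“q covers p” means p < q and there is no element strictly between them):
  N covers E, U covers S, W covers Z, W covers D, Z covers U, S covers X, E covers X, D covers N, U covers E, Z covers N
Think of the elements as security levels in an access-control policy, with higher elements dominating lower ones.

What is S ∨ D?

W

Common upper bounds of {S, D}: W.
The least among these is W.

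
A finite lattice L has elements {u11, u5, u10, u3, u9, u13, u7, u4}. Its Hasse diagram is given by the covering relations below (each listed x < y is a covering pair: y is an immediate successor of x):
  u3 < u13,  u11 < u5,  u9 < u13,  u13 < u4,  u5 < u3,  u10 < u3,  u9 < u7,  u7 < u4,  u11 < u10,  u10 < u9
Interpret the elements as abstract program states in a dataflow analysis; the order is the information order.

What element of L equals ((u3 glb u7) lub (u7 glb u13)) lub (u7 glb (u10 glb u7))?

u9

u3 ∧ u7 = u10
u7 ∧ u13 = u9
u10 ∨ u9 = u9
u10 ∧ u7 = u10
u7 ∧ u10 = u10
u9 ∨ u10 = u9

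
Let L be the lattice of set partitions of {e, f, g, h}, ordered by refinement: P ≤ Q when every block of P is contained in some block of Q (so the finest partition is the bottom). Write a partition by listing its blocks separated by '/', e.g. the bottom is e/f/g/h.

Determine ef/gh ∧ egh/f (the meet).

The meet (common refinement) of ef/gh and egh/f intersects blocks pairwise, giving e/f/gh.

e/f/gh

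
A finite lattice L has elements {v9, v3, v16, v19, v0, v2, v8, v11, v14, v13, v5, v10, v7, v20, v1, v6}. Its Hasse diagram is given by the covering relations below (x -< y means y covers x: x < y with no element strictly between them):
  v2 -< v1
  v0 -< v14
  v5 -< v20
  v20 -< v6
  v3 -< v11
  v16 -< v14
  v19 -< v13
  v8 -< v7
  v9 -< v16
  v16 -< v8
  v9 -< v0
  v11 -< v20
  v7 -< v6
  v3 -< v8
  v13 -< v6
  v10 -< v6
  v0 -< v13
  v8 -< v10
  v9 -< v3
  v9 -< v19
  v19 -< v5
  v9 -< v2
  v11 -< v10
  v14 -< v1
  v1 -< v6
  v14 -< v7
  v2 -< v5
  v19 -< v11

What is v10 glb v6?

v10

Common lower bounds of {v10, v6}: v10, v11, v16, v19, v3, v8, v9.
The greatest among these is v10.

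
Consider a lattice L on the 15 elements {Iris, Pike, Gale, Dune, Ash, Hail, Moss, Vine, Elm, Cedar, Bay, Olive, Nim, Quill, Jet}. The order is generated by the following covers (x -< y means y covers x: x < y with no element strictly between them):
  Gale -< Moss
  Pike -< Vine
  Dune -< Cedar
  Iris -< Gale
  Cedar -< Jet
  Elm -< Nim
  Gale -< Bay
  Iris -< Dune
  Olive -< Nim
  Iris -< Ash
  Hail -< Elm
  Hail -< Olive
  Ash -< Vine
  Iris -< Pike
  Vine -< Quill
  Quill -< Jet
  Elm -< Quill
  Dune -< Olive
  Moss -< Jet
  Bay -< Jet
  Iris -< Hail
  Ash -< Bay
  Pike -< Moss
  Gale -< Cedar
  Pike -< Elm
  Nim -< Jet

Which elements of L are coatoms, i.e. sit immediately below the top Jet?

Bay, Cedar, Moss, Nim, Quill

The coatoms are exactly the elements covered by Jet: Bay, Cedar, Moss, Nim, Quill.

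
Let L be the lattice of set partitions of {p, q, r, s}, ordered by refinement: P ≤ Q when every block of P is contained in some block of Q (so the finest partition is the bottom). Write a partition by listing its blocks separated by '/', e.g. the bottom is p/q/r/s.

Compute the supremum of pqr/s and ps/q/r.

pqrs

The join of pqr/s and ps/q/r merges any blocks that overlap across the partitions, giving pqrs.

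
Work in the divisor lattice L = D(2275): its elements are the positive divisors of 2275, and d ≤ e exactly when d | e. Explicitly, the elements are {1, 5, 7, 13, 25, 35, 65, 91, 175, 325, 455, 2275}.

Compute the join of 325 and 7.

2275

In the divisibility order, the join is the least common multiple: lcm(325, 7) = 2275.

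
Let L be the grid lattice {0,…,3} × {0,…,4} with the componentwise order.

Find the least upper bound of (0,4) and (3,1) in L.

(3,4)

In a product of chains, the join is componentwise max, giving (3,4).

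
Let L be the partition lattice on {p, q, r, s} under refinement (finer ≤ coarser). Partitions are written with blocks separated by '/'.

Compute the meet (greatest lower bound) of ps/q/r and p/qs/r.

p/q/r/s

Common lower bounds of {ps/q/r, p/qs/r}: p/q/r/s.
The greatest among these is p/q/r/s.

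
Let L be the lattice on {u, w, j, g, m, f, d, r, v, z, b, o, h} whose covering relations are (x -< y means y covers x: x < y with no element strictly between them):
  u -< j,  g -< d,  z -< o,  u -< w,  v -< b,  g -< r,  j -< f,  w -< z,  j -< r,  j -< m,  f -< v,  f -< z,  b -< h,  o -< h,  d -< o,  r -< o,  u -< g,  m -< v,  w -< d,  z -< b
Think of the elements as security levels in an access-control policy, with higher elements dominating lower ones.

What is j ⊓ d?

u

Common lower bounds of {j, d}: u.
The greatest among these is u.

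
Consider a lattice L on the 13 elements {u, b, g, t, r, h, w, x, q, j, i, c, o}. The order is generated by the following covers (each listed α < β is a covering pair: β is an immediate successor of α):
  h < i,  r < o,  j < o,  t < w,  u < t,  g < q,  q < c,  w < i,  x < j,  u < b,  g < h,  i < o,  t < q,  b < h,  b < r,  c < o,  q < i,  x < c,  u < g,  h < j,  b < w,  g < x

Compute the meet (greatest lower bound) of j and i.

Common lower bounds of {j, i}: b, g, h, u.
The greatest among these is h.

h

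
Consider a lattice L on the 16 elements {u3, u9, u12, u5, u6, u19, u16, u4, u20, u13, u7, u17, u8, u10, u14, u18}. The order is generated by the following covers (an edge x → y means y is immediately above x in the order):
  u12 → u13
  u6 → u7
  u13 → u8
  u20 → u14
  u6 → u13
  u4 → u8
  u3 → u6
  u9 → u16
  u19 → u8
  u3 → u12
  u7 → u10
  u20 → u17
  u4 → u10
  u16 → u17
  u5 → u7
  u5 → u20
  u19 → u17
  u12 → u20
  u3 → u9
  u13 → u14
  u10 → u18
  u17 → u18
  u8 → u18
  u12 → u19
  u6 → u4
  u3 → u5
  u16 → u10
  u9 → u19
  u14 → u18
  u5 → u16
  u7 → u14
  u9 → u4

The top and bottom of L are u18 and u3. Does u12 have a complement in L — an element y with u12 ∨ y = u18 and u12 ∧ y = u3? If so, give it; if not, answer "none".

u10

Need y with u12 ∨ y = u18 and u12 ∧ y = u3.
Checking each element gives: u10.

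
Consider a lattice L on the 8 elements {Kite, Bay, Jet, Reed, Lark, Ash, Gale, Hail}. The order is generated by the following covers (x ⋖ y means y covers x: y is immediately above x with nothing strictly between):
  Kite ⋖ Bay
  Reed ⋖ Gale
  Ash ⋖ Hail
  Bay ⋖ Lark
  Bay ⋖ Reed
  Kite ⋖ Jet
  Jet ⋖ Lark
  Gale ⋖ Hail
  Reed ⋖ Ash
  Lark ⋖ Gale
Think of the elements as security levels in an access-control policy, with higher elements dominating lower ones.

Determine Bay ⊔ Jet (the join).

Common upper bounds of {Bay, Jet}: Gale, Hail, Lark.
The least among these is Lark.

Lark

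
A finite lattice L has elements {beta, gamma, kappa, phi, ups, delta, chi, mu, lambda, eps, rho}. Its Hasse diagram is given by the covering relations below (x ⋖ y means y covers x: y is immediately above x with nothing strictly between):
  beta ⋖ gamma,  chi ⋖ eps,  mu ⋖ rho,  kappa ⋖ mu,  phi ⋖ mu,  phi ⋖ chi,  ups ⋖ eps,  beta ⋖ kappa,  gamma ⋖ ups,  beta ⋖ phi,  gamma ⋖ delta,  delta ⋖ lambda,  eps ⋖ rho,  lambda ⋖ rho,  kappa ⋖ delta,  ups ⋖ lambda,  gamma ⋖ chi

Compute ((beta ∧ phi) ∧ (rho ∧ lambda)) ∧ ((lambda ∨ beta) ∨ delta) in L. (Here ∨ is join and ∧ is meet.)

beta

beta ∧ phi = beta
rho ∧ lambda = lambda
beta ∧ lambda = beta
lambda ∨ beta = lambda
lambda ∨ delta = lambda
beta ∧ lambda = beta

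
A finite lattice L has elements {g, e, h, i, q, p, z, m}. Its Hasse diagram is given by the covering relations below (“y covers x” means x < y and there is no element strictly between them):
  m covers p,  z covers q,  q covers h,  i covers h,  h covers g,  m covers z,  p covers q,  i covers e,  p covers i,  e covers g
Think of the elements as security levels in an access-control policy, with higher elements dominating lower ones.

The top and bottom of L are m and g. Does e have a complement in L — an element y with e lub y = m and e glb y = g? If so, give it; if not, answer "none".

Need y with e ∨ y = m and e ∧ y = g.
Checking each element gives: z.

z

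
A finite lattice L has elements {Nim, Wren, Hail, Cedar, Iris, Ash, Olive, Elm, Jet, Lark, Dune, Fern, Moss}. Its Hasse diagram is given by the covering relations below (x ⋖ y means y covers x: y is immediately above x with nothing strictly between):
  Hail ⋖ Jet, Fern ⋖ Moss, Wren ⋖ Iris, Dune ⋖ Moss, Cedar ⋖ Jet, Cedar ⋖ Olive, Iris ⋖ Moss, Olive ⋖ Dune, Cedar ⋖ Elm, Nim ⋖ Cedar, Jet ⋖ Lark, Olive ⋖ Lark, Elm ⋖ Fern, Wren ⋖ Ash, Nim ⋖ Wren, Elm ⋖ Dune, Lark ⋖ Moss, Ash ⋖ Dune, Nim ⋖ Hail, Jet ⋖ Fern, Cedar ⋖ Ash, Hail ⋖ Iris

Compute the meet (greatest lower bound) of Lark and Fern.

Jet

Common lower bounds of {Lark, Fern}: Cedar, Hail, Jet, Nim.
The greatest among these is Jet.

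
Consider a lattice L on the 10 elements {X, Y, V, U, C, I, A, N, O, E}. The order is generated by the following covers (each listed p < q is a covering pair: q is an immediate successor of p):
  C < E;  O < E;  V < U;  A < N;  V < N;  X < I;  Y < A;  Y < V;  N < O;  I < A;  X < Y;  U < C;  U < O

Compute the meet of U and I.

Common lower bounds of {U, I}: X.
The greatest among these is X.

X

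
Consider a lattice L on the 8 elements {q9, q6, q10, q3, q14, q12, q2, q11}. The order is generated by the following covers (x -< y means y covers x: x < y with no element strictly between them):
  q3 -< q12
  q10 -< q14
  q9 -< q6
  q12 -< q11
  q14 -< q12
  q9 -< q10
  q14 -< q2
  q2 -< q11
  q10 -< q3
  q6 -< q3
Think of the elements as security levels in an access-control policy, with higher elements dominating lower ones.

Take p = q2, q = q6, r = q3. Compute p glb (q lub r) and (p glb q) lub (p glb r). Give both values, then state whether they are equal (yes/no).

q lub r = q3, so p glb (q lub r) = q2 glb q3 = q10.
p glb q = q9 and p glb r = q10, so (p glb q) lub (p glb r) = q9 lub q10 = q10.
Equal: yes.

q10; q10; yes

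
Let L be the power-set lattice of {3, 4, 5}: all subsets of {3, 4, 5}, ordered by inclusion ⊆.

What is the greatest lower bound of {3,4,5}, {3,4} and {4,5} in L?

Common lower bounds of {{3,4,5}, {3,4}, {4,5}}: {4}, {}.
The greatest among these is {4}.

{4}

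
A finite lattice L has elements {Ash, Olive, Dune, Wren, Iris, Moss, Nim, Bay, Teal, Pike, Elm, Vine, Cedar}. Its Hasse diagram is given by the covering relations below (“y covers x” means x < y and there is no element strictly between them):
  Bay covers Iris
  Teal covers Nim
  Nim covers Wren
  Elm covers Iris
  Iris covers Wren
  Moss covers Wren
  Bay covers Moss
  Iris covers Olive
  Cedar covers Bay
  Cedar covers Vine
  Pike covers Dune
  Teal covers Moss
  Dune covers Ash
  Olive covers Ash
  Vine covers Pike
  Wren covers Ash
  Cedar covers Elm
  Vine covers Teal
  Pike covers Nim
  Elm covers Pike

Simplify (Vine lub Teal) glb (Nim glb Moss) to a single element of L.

Wren

Vine ∨ Teal = Vine
Nim ∧ Moss = Wren
Vine ∧ Wren = Wren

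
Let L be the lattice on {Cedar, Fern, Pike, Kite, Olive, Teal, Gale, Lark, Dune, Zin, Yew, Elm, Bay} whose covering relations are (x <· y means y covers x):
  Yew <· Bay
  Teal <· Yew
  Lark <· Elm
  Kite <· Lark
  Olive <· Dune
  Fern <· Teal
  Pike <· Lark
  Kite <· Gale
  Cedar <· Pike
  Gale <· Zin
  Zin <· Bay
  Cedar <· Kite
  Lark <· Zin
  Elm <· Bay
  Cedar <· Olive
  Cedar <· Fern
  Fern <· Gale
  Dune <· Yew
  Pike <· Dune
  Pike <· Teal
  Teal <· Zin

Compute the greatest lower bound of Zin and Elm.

Common lower bounds of {Zin, Elm}: Cedar, Kite, Lark, Pike.
The greatest among these is Lark.

Lark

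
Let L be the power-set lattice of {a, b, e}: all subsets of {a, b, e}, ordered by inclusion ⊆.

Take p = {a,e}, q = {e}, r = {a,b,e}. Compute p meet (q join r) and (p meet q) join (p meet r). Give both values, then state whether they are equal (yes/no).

q join r = {a,b,e}, so p meet (q join r) = {a,e} meet {a,b,e} = {a,e}.
p meet q = {e} and p meet r = {a,e}, so (p meet q) join (p meet r) = {e} join {a,e} = {a,e}.
Equal: yes.

{a,e}; {a,e}; yes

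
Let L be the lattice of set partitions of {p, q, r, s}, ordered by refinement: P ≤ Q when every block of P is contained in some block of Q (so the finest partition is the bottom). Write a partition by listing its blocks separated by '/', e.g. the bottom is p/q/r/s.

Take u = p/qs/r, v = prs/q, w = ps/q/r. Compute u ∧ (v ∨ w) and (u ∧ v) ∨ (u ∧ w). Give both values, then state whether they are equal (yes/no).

p/q/r/s; p/q/r/s; yes

v ∨ w = prs/q, so u ∧ (v ∨ w) = p/qs/r ∧ prs/q = p/q/r/s.
u ∧ v = p/q/r/s and u ∧ w = p/q/r/s, so (u ∧ v) ∨ (u ∧ w) = p/q/r/s ∨ p/q/r/s = p/q/r/s.
Equal: yes.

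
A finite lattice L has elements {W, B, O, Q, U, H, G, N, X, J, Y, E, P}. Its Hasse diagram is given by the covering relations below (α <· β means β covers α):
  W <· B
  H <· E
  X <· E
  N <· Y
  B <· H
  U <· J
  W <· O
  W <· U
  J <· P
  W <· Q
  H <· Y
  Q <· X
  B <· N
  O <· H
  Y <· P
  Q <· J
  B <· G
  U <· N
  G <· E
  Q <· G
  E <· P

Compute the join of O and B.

H

Common upper bounds of {O, B}: E, H, P, Y.
The least among these is H.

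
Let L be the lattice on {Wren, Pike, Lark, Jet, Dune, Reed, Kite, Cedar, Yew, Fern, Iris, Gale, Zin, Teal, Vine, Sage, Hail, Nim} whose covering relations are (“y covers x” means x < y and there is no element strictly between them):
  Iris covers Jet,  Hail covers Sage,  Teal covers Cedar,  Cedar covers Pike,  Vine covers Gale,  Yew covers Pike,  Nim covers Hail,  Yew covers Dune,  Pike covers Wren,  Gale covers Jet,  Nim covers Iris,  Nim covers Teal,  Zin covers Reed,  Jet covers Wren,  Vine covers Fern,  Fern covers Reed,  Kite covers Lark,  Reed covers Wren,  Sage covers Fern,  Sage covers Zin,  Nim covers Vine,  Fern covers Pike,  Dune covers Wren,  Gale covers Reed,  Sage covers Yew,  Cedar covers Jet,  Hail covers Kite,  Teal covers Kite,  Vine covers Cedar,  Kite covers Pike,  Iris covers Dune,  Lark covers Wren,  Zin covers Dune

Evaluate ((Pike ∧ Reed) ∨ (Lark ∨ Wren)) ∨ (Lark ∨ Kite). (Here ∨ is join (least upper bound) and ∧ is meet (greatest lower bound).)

Kite

Pike ∧ Reed = Wren
Lark ∨ Wren = Lark
Wren ∨ Lark = Lark
Lark ∨ Kite = Kite
Lark ∨ Kite = Kite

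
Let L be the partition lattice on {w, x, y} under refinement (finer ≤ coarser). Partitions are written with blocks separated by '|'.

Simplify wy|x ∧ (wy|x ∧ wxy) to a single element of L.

wy|x ∧ wxy = wy|x
wy|x ∧ wy|x = wy|x

wy|x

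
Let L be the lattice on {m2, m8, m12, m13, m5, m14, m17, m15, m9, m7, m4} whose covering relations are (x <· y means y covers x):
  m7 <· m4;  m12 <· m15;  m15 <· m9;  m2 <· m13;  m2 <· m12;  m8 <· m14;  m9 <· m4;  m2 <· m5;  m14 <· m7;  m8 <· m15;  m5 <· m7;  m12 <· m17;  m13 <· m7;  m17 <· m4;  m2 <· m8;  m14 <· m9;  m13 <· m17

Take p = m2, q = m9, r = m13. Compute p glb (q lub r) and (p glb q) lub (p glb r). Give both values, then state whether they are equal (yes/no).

q lub r = m4, so p glb (q lub r) = m2 glb m4 = m2.
p glb q = m2 and p glb r = m2, so (p glb q) lub (p glb r) = m2 lub m2 = m2.
Equal: yes.

m2; m2; yes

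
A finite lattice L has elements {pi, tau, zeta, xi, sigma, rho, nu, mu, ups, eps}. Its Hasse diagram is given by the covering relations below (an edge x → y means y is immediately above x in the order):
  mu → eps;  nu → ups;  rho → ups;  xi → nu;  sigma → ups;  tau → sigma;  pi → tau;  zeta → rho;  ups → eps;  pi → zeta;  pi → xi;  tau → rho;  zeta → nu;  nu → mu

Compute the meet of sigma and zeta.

pi

Common lower bounds of {sigma, zeta}: pi.
The greatest among these is pi.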